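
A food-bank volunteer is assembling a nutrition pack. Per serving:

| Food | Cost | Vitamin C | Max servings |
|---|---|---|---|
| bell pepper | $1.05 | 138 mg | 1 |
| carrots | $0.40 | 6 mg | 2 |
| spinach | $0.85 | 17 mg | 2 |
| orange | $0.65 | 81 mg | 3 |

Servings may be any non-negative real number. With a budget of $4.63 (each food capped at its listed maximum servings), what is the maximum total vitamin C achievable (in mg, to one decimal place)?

413.6 mg

Vitamin C per dollar: bell pepper 131.4, orange 124.6, spinach 20, carrots 15.
Take 1 serving of bell pepper: spends $1.05, +138.0 mg vitamin C (running total 138.0 mg).
Take 3 servings of orange: spends $1.95, +243.0 mg vitamin C (running total 381.0 mg).
Take 1.918 servings of spinach: spends $1.63, +32.6 mg vitamin C (running total 413.6 mg).
Greedy by best ratio exhausts the cost allowance optimally: 413.6 mg.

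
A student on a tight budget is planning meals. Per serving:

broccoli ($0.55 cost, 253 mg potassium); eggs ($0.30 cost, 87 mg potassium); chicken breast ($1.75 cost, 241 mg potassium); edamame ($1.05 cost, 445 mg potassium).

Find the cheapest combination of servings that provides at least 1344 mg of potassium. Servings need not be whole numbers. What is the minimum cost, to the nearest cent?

$2.92

Cost per mg of potassium: broccoli $0.0022, edamame $0.0024, eggs $0.0034, chicken breast $0.0073.
With no serving limits, use only broccoli: 1344 mg / 253 mg = 5.312 servings × $0.55 = $2.92.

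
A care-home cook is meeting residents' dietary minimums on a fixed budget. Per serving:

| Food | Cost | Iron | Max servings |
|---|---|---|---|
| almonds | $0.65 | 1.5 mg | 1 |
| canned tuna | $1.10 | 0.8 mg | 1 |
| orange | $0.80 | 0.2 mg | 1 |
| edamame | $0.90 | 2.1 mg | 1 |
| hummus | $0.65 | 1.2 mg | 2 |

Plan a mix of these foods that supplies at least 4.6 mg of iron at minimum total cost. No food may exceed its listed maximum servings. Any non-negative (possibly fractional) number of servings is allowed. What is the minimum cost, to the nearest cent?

Cost per mg of iron: edamame $0.4286, almonds $0.4333, hummus $0.5417, canned tuna $1.3750, orange $4.0000.
Take 1 serving of edamame: +2.1 mg iron for $0.90 (total $0.90, still need 2.5 mg).
Take 1 serving of almonds: +1.5 mg iron for $0.65 (total $1.55, still need 1.0 mg).
Take 0.8333 servings of hummus: +1.0 mg iron for $0.54 (total $2.09, still need 0.0 mg).
Greedy by cheapest-per-mg is optimal for a single linear constraint, so the minimum cost is $2.09.

$2.09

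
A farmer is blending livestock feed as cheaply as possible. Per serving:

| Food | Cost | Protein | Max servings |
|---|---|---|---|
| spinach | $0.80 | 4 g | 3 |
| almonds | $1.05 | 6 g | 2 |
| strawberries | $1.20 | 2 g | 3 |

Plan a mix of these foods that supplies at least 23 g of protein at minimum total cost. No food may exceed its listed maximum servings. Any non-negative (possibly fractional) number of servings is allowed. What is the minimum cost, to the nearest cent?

$4.30

Cost per g of protein: almonds $0.1750, spinach $0.2000, strawberries $0.6000.
Take 2 servings of almonds: +12.0 g protein for $2.10 (total $2.10, still need 11.0 g).
Take 2.75 servings of spinach: +11.0 g protein for $2.20 (total $4.30, still need 0.0 g).
Greedy by cheapest-per-g is optimal for a single linear constraint, so the minimum cost is $4.30.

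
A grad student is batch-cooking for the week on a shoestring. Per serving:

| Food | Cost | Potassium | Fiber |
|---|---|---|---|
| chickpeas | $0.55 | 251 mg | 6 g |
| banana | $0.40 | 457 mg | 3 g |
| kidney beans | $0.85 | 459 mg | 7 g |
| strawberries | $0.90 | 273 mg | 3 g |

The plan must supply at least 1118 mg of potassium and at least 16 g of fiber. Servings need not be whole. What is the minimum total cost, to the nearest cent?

chickpeas only: max(1118/251, 16/6) = 4.454 servings → $2.45.
banana only: max(1118/457, 16/3) = 5.333 servings → $2.13.
kidney beans only: max(1118/459, 16/7) = 2.436 servings → $2.07.
strawberries only: max(1118/273, 16/3) = 5.333 servings → $4.80.
chickpeas + banana with both tight: 1.99 servings and 1.353 servings → $1.64.
chickpeas + kidney beans: the both-tight solution has a negative serving — not a feasible corner.
chickpeas + strawberries with both tight: 1.146 servings and 3.042 servings → $3.37.
banana + kidney beans with both tight: 0.2645 servings and 2.172 servings → $1.95.
banana + strawberries: intersection lies outside the first quadrant.
kidney beans + strawberries with both tight: 1.899 servings and 0.9026 servings → $2.43.
The minimum over all feasible corners is $1.64.

$1.64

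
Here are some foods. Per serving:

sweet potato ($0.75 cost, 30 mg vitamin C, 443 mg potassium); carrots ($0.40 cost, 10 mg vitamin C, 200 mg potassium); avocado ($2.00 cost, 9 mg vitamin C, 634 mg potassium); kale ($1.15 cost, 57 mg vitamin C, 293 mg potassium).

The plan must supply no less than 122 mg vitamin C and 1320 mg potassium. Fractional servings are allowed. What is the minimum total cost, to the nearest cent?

$2.81

An LP optimum is at a vertex; with two nutrient constraints at most two foods are used. Check each candidate.
sweet potato only: max(122/30, 1320/443) = 4.067 servings → $3.05.
carrots only: max(122/10, 1320/200) = 12.2 servings → $4.88.
avocado only: max(122/9, 1320/634) = 13.56 servings → $27.11.
kale only: max(122/57, 1320/293) = 4.505 servings → $5.18.
sweet potato + carrots: the both-tight solution has a negative serving — not a feasible corner.
sweet potato + avocado with both targets exact would need a negative amount; discard.
sweet potato + kale with both tight: 2.399 servings and 0.8776 servings → $2.81.
carrots + avocado: intersection lies outside the first quadrant.
carrots + kale with both tight: 4.663 servings and 1.322 servings → $3.39.
avocado + kale with both tight: 1.179 servings and 1.954 servings → $4.61.
Cheapest feasible corner: $2.81.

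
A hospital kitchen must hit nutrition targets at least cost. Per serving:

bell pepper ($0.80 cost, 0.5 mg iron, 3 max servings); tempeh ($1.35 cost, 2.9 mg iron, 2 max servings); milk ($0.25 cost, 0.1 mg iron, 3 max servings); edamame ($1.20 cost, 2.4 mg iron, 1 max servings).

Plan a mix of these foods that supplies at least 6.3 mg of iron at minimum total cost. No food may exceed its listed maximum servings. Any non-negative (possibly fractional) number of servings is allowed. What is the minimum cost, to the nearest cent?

$2.95

Cost per mg of iron: tempeh $0.4655, edamame $0.5000, bell pepper $1.6000, milk $2.5000.
Take 2 servings of tempeh: +5.8 mg iron for $2.70 (total $2.70, still need 0.5 mg).
Take 0.2083 servings of edamame: +0.5 mg iron for $0.25 (total $2.95, still need 0.0 mg).
Greedy by cheapest-per-mg is optimal for a single linear constraint, so the minimum cost is $2.95.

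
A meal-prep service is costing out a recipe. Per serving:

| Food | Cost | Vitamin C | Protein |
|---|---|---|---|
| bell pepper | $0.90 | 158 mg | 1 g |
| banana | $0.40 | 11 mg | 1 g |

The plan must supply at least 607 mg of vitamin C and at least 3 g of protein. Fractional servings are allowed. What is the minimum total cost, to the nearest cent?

$3.46

Check every corner: each single food scaled to meet both minima, and each pair solved so both constraints bind.
bell pepper only: max(607/158, 3/1) = 3.842 servings → $3.46.
banana only: max(607/11, 3/1) = 55.18 servings → $22.07.
bell pepper + banana: the both-tight solution has a negative serving — not a feasible corner.
So the least-cost plan costs $3.46.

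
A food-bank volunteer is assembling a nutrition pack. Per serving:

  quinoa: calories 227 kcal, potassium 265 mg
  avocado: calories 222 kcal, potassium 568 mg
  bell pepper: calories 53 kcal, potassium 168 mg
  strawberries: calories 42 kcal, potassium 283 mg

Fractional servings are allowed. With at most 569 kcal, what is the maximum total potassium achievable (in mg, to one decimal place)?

Potassium per kcal: strawberries 6.738, bell pepper 3.17, avocado 2.559, quinoa 1.167.
With no serving limits, spend the whole calories allowance on strawberries: 569 kcal / 42 kcal × 283 mg = 3834.0 mg.

3834.0 mg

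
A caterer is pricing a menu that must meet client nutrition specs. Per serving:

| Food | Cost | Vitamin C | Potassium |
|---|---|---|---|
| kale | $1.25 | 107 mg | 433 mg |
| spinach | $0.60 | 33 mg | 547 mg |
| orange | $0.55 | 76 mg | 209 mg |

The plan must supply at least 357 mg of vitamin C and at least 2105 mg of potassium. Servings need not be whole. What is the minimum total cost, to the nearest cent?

$3.47

Compare the cost at each extreme point of the feasible region.
kale only: max(357/107, 2105/433) = 4.861 servings → $6.08.
spinach only: max(357/33, 2105/547) = 10.82 servings → $6.49.
orange only: max(357/76, 2105/209) = 10.07 servings → $5.54.
kale + spinach with both tight: 2.844 servings and 1.597 servings → $4.51.
kale + orange: the both-tight solution has a negative serving — not a feasible corner.
spinach + orange with both tight: 2.462 servings and 3.628 servings → $3.47.
So the least-cost plan costs $3.47.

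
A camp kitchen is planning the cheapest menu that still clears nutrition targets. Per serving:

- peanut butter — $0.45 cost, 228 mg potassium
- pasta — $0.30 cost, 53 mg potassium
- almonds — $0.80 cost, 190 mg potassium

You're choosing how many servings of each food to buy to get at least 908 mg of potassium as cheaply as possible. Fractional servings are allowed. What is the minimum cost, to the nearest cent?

Cost per mg of potassium: peanut butter $0.0020, almonds $0.0042, pasta $0.0057.
With no serving limits, use only peanut butter: 908 mg / 228 mg = 3.982 servings × $0.45 = $1.79.

$1.79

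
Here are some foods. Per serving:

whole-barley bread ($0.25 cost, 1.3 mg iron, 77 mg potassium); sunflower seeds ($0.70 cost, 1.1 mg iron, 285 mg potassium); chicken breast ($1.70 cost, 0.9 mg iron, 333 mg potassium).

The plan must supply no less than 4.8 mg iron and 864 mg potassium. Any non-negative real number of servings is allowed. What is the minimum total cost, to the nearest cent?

For a min-cost LP with two ≥-constraints, a basic feasible solution has at most two positive variables.
whole-barley bread only: max(4.8/1.3, 864/77) = 11.22 servings → $2.81.
sunflower seeds only: max(4.8/1.1, 864/285) = 4.364 servings → $3.05.
chicken breast only: max(4.8/0.9, 864/333) = 5.333 servings → $9.07.
whole-barley bread + sunflower seeds with both tight: 1.461 servings and 2.637 servings → $2.21.
whole-barley bread + chicken breast with both tight: 2.257 servings and 2.073 servings → $4.09.
sunflower seeds + chicken breast: the both-tight solution has a negative serving — not a feasible corner.
Cheapest feasible corner: $2.21.

$2.21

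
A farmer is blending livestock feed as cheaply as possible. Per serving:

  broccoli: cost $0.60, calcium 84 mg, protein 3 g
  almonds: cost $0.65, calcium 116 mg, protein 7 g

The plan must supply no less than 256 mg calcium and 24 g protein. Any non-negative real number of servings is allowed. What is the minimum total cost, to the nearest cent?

$2.23

An LP optimum is at a vertex; with two nutrient constraints at most two foods are used. Check each candidate.
broccoli only: max(256/84, 24/3) = 8 servings → $4.80.
almonds only: max(256/116, 24/7) = 3.429 servings → $2.23.
broccoli + almonds: the both-tight solution has a negative serving — not a feasible corner.
Cheapest feasible corner: $2.23.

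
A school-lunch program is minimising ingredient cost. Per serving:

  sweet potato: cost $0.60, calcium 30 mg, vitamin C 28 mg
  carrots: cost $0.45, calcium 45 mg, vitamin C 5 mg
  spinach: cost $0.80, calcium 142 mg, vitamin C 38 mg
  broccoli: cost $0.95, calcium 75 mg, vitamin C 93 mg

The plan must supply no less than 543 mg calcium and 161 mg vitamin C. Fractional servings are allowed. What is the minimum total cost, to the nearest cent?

An LP optimum is at a vertex; with two nutrient constraints at most two foods are used. Check each candidate.
sweet potato only: max(543/30, 161/28) = 18.1 servings → $10.86.
carrots only: max(543/45, 161/5) = 32.2 servings → $14.49.
spinach only: max(543/142, 161/38) = 4.237 servings → $3.39.
broccoli only: max(543/75, 161/93) = 7.24 servings → $6.88.
sweet potato + carrots with both tight: 4.081 servings and 9.346 servings → $6.65.
sweet potato + spinach with both tight: 0.7856 servings and 3.658 servings → $3.40.
sweet potato + broccoli with both targets exact would need a negative amount; discard.
carrots + spinach with both targets exact would need a negative amount; discard.
carrots + broccoli with both tight: 10.09 servings and 1.189 servings → $5.67.
spinach + broccoli with both tight: 3.71 servings and 0.2151 servings → $3.17.
The minimum over all feasible corners is $3.17.

$3.17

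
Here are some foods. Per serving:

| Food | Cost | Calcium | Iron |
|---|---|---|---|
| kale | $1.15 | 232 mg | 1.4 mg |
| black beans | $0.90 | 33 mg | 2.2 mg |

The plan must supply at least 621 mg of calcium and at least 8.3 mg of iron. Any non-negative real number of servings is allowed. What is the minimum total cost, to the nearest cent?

With two linear requirements the optimum uses one or two foods; enumerate the corners.
kale only: max(621/232, 8.3/1.4) = 5.929 servings → $6.82.
black beans only: max(621/33, 8.3/2.2) = 18.82 servings → $16.94.
kale + black beans with both tight: 2.353 servings and 2.275 servings → $4.75.
So the least-cost plan costs $4.75.

$4.75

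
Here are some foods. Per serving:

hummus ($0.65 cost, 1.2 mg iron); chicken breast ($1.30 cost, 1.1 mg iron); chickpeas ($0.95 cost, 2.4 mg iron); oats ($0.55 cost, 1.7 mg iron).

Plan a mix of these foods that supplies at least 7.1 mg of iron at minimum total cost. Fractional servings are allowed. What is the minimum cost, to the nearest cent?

$2.30

Cost per mg of iron: oats $0.3235, chickpeas $0.3958, hummus $0.5417, chicken breast $1.1818.
With no serving limits, use only oats: 7.1 mg / 1.7 mg = 4.176 servings × $0.55 = $2.30.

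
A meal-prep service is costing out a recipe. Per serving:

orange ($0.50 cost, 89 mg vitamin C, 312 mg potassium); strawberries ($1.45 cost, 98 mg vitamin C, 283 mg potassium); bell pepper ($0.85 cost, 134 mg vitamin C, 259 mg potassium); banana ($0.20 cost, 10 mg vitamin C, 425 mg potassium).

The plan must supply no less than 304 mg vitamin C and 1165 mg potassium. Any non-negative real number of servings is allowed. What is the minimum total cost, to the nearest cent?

$1.74

An LP optimum is at a vertex; with two nutrient constraints at most two foods are used. Check each candidate.
orange only: max(304/89, 1165/312) = 3.734 servings → $1.87.
strawberries only: max(304/98, 1165/283) = 4.117 servings → $5.97.
bell pepper only: max(304/134, 1165/259) = 4.498 servings → $3.82.
banana only: max(304/10, 1165/425) = 30.4 servings → $6.08.
orange + strawberries with both targets exact would need a negative amount; discard.
orange + bell pepper with both targets exact would need a negative amount; discard.
orange + banana with both tight: 3.387 servings and 0.2546 servings → $1.74.
strawberries + bell pepper: intersection lies outside the first quadrant.
strawberries + banana with both tight: 3.028 servings and 0.7248 servings → $4.54.
bell pepper + banana with both tight: 2.162 servings and 1.423 servings → $2.12.
The minimum over all feasible corners is $1.74.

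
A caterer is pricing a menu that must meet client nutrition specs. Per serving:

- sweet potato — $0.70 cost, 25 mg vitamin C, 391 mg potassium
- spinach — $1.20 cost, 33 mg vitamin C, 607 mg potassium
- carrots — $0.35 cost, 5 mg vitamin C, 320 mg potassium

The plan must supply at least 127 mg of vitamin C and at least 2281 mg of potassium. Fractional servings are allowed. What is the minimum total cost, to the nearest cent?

For a min-cost LP with two ≥-constraints, a basic feasible solution has at most two positive variables.
sweet potato only: max(127/25, 2281/391) = 5.834 servings → $4.08.
spinach only: max(127/33, 2281/607) = 3.848 servings → $4.62.
carrots only: max(127/5, 2281/320) = 25.4 servings → $8.89.
sweet potato + spinach with both tight: 0.7993 servings and 3.243 servings → $4.45.
sweet potato + carrots with both tight: 4.836 servings and 1.219 servings → $3.81.
spinach + carrots: the both-tight solution has a negative serving — not a feasible corner.
Cheapest feasible corner: $3.81.

$3.81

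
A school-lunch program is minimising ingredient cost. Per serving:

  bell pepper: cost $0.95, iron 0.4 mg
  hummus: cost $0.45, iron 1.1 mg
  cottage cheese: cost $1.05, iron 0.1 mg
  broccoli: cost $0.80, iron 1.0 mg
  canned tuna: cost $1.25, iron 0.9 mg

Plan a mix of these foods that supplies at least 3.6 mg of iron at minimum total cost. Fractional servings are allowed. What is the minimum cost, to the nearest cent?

$1.47

Cost per mg of iron: hummus $0.4091, broccoli $0.8000, canned tuna $1.3889, bell pepper $2.3750, cottage cheese $10.5000.
With no serving limits, use only hummus: 3.6 mg / 1.1 mg = 3.273 servings × $0.45 = $1.47.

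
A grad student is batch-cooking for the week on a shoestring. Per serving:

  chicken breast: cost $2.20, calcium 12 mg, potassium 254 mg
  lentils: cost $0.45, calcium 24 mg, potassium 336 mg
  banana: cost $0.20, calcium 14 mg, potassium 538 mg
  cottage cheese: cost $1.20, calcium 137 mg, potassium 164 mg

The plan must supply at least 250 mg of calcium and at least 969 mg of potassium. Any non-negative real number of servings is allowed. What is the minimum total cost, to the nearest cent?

At the optimum either one food covers both requirements or two foods hit both targets exactly; no other combination can be cheaper.
chicken breast only: max(250/12, 969/254) = 20.83 servings → $45.83.
lentils only: max(250/24, 969/336) = 10.42 servings → $4.69.
banana only: max(250/14, 969/538) = 17.86 servings → $3.57.
cottage cheese only: max(250/137, 969/164) = 5.909 servings → $7.09.
chicken breast + lentils with both targets exact would need a negative amount; discard.
chicken breast + banana with both targets exact would need a negative amount; discard.
chicken breast + cottage cheese with both tight: 2.795 servings and 1.58 servings → $8.04.
lentils + banana: the both-tight solution has a negative serving — not a feasible corner.
lentils + cottage cheese with both tight: 2.18 servings and 1.443 servings → $2.71.
banana + cottage cheese with both tight: 1.285 servings and 1.694 servings → $2.29.
So the least-cost plan costs $2.29.

$2.29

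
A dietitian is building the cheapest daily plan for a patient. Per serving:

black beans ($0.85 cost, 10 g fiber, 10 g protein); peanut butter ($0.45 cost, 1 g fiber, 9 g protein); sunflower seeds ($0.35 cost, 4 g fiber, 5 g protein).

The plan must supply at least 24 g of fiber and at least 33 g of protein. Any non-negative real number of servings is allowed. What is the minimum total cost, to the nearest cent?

An LP optimum is at a vertex; with two nutrient constraints at most two foods are used. Check each candidate.
black beans only: max(24/10, 33/10) = 3.3 servings → $2.81.
peanut butter only: max(24/1, 33/9) = 24 servings → $10.80.
sunflower seeds only: max(24/4, 33/5) = 6.6 servings → $2.31.
black beans + peanut butter with both tight: 2.288 servings and 1.125 servings → $2.45.
black beans + sunflower seeds: the both-tight solution has a negative serving — not a feasible corner.
peanut butter + sunflower seeds with both tight: 0.3871 servings and 5.903 servings → $2.24.
So the least-cost plan costs $2.24.

$2.24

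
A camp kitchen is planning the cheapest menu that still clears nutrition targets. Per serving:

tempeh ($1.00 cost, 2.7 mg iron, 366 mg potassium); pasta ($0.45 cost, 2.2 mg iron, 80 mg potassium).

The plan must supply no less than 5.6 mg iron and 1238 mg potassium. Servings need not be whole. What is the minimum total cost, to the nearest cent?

At the optimum either one food covers both requirements or two foods hit both targets exactly; no other combination can be cheaper.
tempeh only: max(5.6/2.7, 1238/366) = 3.383 servings → $3.38.
pasta only: max(5.6/2.2, 1238/80) = 15.47 servings → $6.96.
tempeh + pasta: intersection lies outside the first quadrant.
So the least-cost plan costs $3.38.

$3.38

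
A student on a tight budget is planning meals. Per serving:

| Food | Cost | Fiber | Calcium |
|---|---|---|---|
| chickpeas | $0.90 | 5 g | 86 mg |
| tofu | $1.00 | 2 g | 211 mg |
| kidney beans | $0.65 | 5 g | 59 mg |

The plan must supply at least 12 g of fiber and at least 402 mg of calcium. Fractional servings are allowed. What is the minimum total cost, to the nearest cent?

chickpeas only: max(12/5, 402/86) = 4.674 servings → $4.21.
tofu only: max(12/2, 402/211) = 6 servings → $6.00.
kidney beans only: max(12/5, 402/59) = 6.814 servings → $4.43.
chickpeas + tofu with both tight: 1.957 servings and 1.108 servings → $2.87.
chickpeas + kidney beans: the both-tight solution has a negative serving — not a feasible corner.
tofu + kidney beans with both tight: 1.39 servings and 1.844 servings → $2.59.
So the least-cost plan costs $2.59.

$2.59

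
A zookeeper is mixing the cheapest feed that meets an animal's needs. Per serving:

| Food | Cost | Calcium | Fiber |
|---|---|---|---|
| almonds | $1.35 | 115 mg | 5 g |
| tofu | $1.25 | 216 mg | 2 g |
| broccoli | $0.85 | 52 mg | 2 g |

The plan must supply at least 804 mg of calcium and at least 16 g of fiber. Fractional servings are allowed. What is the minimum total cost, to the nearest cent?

At the optimum either one food covers both requirements or two foods hit both targets exactly; no other combination can be cheaper.
almonds only: max(804/115, 16/5) = 6.991 servings → $9.44.
tofu only: max(804/216, 16/2) = 8 servings → $10.00.
broccoli only: max(804/52, 16/2) = 15.46 servings → $13.14.
almonds + tofu with both tight: 2.174 servings and 2.565 servings → $6.14.
almonds + broccoli: intersection lies outside the first quadrant.
tofu + broccoli with both tight: 2.366 servings and 5.634 servings → $7.75.
The minimum over all feasible corners is $6.14.

$6.14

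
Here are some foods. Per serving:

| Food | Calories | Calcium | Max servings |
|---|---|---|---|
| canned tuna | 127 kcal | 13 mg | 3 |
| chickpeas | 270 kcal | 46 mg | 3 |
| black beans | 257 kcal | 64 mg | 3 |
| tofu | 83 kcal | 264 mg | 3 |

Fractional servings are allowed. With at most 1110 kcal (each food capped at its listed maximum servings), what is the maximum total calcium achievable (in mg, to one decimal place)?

999.3 mg

Calcium per kcal: tofu 3.181, black beans 0.249, chickpeas 0.1704, canned tuna 0.1024.
Take 3 servings of tofu: uses 249 kcal, +792.0 mg calcium (running total 792.0 mg).
Take 3 servings of black beans: uses 771 kcal, +192.0 mg calcium (running total 984.0 mg).
Take 0.3333 servings of chickpeas: uses 90 kcal, +15.3 mg calcium (running total 999.3 mg).
Filling greedily by calcium-per-kcal is optimal for one linear limit, giving 999.3 mg.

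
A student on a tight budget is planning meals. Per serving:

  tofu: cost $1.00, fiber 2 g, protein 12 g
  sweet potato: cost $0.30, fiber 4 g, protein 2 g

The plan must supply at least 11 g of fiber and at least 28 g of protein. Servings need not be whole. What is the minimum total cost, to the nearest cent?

$2.56

tofu only: max(11/2, 28/12) = 5.5 servings → $5.50.
sweet potato only: max(11/4, 28/2) = 14 servings → $4.20.
tofu + sweet potato with both tight: 2.045 servings and 1.727 servings → $2.56.
Cheapest feasible corner: $2.56.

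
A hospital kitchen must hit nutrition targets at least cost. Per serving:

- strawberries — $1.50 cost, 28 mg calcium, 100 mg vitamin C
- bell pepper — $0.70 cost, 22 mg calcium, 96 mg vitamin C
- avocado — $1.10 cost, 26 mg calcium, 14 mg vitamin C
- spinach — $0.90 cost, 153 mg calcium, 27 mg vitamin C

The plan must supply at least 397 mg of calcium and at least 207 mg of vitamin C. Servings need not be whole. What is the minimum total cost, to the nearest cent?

Check every corner: each single food scaled to meet both minima, and each pair solved so both constraints bind.
strawberries only: max(397/28, 207/100) = 14.18 servings → $21.27.
bell pepper only: max(397/22, 207/96) = 18.05 servings → $12.63.
avocado only: max(397/26, 207/14) = 15.27 servings → $16.80.
spinach only: max(397/153, 207/27) = 7.667 servings → $6.90.
strawberries + bell pepper with both targets exact would need a negative amount; discard.
strawberries + avocado: the both-tight solution has a negative serving — not a feasible corner.
strawberries + spinach with both tight: 1.441 servings and 2.331 servings → $4.26.
bell pepper + avocado with both targets exact would need a negative amount; discard.
bell pepper + spinach with both tight: 1.487 servings and 2.381 servings → $3.18.
avocado + spinach with both tight: 14.55 servings and 0.1222 servings → $16.11.
So the least-cost plan costs $3.18.

$3.18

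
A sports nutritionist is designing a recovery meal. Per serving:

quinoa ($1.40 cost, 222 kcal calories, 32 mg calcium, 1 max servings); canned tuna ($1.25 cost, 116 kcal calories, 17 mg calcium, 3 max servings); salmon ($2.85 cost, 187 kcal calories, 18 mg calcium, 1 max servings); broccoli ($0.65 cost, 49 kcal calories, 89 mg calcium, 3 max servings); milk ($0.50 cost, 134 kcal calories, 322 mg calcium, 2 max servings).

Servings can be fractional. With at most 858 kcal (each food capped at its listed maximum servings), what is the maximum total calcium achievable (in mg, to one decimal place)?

Calcium per kcal: milk 2.403, broccoli 1.816, canned tuna 0.1466, quinoa 0.1441, salmon 0.09626.
Take 2 servings of milk: uses 268 kcal, +644.0 mg calcium (running total 644.0 mg).
Take 3 servings of broccoli: uses 147 kcal, +267.0 mg calcium (running total 911.0 mg).
Take 3 servings of canned tuna: uses 348 kcal, +51.0 mg calcium (running total 962.0 mg).
Take 0.4279 servings of quinoa: uses 95 kcal, +13.7 mg calcium (running total 975.7 mg).
Filling greedily by calcium-per-kcal is optimal for one linear limit, giving 975.7 mg.

975.7 mg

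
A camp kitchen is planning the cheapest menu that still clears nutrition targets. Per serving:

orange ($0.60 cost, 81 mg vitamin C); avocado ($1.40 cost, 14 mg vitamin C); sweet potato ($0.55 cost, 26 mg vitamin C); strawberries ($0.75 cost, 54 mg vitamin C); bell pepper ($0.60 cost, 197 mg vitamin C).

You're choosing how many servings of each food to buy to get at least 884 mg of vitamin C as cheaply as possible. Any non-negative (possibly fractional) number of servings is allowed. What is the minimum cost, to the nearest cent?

$2.69

Cost per mg of vitamin C: bell pepper $0.0030, orange $0.0074, strawberries $0.0139, sweet potato $0.0212, avocado $0.1000.
With no serving limits, use only bell pepper: 884 mg / 197 mg = 4.487 servings × $0.60 = $2.69.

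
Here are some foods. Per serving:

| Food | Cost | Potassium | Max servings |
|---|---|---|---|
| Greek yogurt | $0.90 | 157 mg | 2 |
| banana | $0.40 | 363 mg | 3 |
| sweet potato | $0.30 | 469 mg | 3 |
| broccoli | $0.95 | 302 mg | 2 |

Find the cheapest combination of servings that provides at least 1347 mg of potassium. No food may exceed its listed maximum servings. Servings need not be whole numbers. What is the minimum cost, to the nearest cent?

Cost per mg of potassium: sweet potato $0.0006, banana $0.0011, broccoli $0.0031, Greek yogurt $0.0057.
Take 2.872 servings of sweet potato: +1347.0 mg potassium for $0.86 (total $0.86, still need 0.0 mg).
Greedy by cheapest-per-mg is optimal for a single linear constraint, so the minimum cost is $0.86.

$0.86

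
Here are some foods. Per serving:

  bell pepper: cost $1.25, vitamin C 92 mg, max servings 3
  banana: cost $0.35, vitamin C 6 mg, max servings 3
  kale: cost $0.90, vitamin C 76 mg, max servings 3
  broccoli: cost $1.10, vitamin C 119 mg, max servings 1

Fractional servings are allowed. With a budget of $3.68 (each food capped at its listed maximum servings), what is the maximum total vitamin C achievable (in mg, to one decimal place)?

336.9 mg

Vitamin C per dollar: broccoli 108.2, kale 84.44, bell pepper 73.6, banana 17.14.
Take 1 serving of broccoli: spends $1.10, +119.0 mg vitamin C (running total 119.0 mg).
Take 2.867 servings of kale: spends $2.58, +217.9 mg vitamin C (running total 336.9 mg).
Greedy by best ratio exhausts the cost allowance optimally: 336.9 mg.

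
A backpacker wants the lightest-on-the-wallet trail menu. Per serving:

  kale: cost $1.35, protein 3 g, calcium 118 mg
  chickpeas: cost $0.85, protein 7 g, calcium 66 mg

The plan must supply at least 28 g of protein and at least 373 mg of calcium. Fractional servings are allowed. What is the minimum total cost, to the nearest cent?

kale only: max(28/3, 373/118) = 9.333 servings → $12.60.
chickpeas only: max(28/7, 373/66) = 5.652 servings → $4.80.
kale + chickpeas with both tight: 1.215 servings and 3.479 servings → $4.60.
The minimum over all feasible corners is $4.60.

$4.60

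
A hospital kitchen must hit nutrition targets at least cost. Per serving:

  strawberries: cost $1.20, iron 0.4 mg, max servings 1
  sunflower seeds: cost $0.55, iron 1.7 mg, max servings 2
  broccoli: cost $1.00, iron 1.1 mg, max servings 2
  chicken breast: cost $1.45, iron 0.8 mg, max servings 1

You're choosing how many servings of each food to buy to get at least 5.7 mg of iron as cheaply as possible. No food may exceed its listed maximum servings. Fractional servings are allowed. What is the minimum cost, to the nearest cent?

Cost per mg of iron: sunflower seeds $0.3235, broccoli $0.9091, chicken breast $1.8125, strawberries $3.0000.
Take 2 servings of sunflower seeds: +3.4 mg iron for $1.10 (total $1.10, still need 2.3 mg).
Take 2 servings of broccoli: +2.2 mg iron for $2.00 (total $3.10, still need 0.1 mg).
Take 0.125 servings of chicken breast: +0.1 mg iron for $0.18 (total $3.28, still need 0.0 mg).
Filling from the cheapest source first is optimal under one linear minimum: $3.28.

$3.28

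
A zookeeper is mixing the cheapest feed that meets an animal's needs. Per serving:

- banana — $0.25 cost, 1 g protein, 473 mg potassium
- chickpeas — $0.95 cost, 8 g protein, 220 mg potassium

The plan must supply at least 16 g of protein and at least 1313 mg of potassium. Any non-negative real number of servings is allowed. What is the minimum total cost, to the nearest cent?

$2.16

At the optimum either one food covers both requirements or two foods hit both targets exactly; no other combination can be cheaper.
banana only: max(16/1, 1313/473) = 16 servings → $4.00.
chickpeas only: max(16/8, 1313/220) = 5.968 servings → $5.67.
banana + chickpeas with both tight: 1.96 servings and 1.755 servings → $2.16.
Cheapest feasible corner: $2.16.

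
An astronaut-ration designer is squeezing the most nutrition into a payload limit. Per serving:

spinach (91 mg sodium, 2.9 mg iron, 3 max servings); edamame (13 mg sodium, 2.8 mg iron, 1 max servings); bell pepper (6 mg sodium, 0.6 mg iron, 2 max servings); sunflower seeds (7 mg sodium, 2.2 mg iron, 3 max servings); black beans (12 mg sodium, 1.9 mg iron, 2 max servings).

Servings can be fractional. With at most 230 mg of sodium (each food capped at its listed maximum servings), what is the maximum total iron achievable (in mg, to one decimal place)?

Iron per mg sodium: sunflower seeds 0.3143, edamame 0.2154, black beans 0.1583, bell pepper 0.1, spinach 0.03187.
Take 3 servings of sunflower seeds: uses 21 mg sodium, +6.6 mg iron (running total 6.6 mg).
Take 1 serving of edamame: uses 13 mg sodium, +2.8 mg iron (running total 9.4 mg).
Take 2 servings of black beans: uses 24 mg sodium, +3.8 mg iron (running total 13.2 mg).
Take 2 servings of bell pepper: uses 12 mg sodium, +1.2 mg iron (running total 14.4 mg).
Take 1.758 servings of spinach: uses 160 mg sodium, +5.1 mg iron (running total 19.5 mg).
Filling greedily by iron-per-mg sodium is optimal for one linear limit, giving 19.5 mg.

19.5 mg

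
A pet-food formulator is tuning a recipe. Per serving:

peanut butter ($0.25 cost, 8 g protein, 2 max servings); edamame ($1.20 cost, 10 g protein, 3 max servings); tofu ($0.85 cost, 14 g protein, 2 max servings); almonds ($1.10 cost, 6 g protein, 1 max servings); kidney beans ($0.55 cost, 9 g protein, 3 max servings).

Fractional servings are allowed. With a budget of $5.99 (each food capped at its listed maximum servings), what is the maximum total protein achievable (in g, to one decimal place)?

88.8 g

Protein per dollar: peanut butter 32, tofu 16.47, kidney beans 16.36, edamame 8.333, almonds 5.455.
Take 2 servings of peanut butter: spends $0.50, +16.0 g protein (running total 16.0 g).
Take 2 servings of tofu: spends $1.70, +28.0 g protein (running total 44.0 g).
Take 3 servings of kidney beans: spends $1.65, +27.0 g protein (running total 71.0 g).
Take 1.783 servings of edamame: spends $2.14, +17.8 g protein (running total 88.8 g).
Filling greedily by protein-per-dollar is optimal for one linear limit, giving 88.8 g.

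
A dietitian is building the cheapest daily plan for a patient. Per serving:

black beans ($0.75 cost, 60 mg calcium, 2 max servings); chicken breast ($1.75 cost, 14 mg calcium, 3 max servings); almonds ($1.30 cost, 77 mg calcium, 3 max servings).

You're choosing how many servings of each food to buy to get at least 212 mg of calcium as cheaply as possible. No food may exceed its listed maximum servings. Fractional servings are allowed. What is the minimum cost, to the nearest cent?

$3.05

Cost per mg of calcium: black beans $0.0125, almonds $0.0169, chicken breast $0.1250.
Take 2 servings of black beans: +120.0 mg calcium for $1.50 (total $1.50, still need 92.0 mg).
Take 1.195 servings of almonds: +92.0 mg calcium for $1.55 (total $3.05, still need 0.0 mg).
Filling from the cheapest source first is optimal under one linear minimum: $3.05.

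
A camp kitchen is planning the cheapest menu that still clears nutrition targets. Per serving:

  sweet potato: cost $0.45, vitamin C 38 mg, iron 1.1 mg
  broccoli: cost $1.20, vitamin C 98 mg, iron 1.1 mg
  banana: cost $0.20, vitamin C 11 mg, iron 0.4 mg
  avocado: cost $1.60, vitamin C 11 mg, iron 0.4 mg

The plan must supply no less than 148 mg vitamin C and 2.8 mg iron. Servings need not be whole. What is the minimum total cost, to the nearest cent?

A basic optimal solution has at most two foods positive. Try each food alone and each pair with both targets met exactly.
sweet potato only: max(148/38, 2.8/1.1) = 3.895 servings → $1.75.
broccoli only: max(148/98, 2.8/1.1) = 2.545 servings → $3.05.
banana only: max(148/11, 2.8/0.4) = 13.45 servings → $2.69.
avocado only: max(148/11, 2.8/0.4) = 13.45 servings → $21.53.
sweet potato + broccoli with both tight: 1.691 servings and 0.8545 servings → $1.79.
sweet potato + banana: the both-tight solution has a negative serving — not a feasible corner.
sweet potato + avocado: intersection lies outside the first quadrant.
broccoli + banana with both tight: 1.048 servings and 4.118 servings → $2.08.
broccoli + avocado with both tight: 1.048 servings and 4.118 servings → $7.85.
banana + avocado (both tight): parallel constraints — no distinct corner.
So the least-cost plan costs $1.75.

$1.75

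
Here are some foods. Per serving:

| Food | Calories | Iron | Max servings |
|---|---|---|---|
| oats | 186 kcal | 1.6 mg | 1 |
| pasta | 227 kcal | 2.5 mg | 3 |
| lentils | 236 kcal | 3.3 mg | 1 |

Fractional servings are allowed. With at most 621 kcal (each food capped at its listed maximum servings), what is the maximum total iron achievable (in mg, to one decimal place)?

7.5 mg

Iron per kcal: lentils 0.01398, pasta 0.01101, oats 0.008602.
Take 1 serving of lentils: uses 236 kcal, +3.3 mg iron (running total 3.3 mg).
Take 1.696 servings of pasta: uses 385 kcal, +4.2 mg iron (running total 7.5 mg).
Filling greedily by iron-per-kcal is optimal for one linear limit, giving 7.5 mg.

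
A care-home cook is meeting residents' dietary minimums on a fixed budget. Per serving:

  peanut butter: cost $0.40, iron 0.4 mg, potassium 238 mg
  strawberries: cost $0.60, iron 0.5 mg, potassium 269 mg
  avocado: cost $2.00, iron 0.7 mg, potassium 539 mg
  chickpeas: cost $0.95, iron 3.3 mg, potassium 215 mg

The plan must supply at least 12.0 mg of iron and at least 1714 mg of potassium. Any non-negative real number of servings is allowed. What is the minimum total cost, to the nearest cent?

The cheapest plan sits at a corner of the feasible region — with two constraints it uses at most two foods.
peanut butter only: max(12.0/0.4, 1714/238) = 30 servings → $12.00.
strawberries only: max(12.0/0.5, 1714/269) = 24 servings → $14.40.
avocado only: max(12.0/0.7, 1714/539) = 17.14 servings → $34.29.
chickpeas only: max(12.0/3.3, 1714/215) = 7.972 servings → $7.57.
peanut butter + strawberries: intersection lies outside the first quadrant.
peanut butter + avocado: intersection lies outside the first quadrant.
peanut butter + chickpeas with both tight: 4.398 servings and 3.103 servings → $4.71.
strawberries + avocado: intersection lies outside the first quadrant.
strawberries + chickpeas with both tight: 3.943 servings and 3.039 servings → $5.25.
avocado + chickpeas with both tight: 1.889 servings and 3.236 servings → $6.85.
Cheapest feasible corner: $4.71.

$4.71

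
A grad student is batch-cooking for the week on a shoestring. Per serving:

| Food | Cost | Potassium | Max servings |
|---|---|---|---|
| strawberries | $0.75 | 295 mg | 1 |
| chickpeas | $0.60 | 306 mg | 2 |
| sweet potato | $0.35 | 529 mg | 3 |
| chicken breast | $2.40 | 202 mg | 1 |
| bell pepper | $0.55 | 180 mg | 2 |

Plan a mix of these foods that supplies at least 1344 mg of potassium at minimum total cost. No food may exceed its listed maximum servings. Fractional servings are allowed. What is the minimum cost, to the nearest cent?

$0.89

Cost per mg of potassium: sweet potato $0.0007, chickpeas $0.0020, strawberries $0.0025, bell pepper $0.0031, chicken breast $0.0119.
Take 2.541 servings of sweet potato: +1344.0 mg potassium for $0.89 (total $0.89, still need 0.0 mg).
Greedy by cheapest-per-mg is optimal for a single linear constraint, so the minimum cost is $0.89.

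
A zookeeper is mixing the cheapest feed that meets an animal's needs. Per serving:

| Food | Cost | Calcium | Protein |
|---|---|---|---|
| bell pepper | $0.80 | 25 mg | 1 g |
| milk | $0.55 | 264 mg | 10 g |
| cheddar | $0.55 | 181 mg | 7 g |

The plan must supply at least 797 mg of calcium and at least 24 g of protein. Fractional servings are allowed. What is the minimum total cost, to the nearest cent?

The cheapest plan sits at a corner of the feasible region — with two constraints it uses at most two foods.
bell pepper only: max(797/25, 24/1) = 31.88 servings → $25.50.
milk only: max(797/264, 24/10) = 3.019 servings → $1.66.
cheddar only: max(797/181, 24/7) = 4.403 servings → $2.42.
bell pepper + milk with both targets exact would need a negative amount; discard.
bell pepper + cheddar: intersection lies outside the first quadrant.
milk + cheddar: intersection lies outside the first quadrant.
Cheapest feasible corner: $1.66.

$1.66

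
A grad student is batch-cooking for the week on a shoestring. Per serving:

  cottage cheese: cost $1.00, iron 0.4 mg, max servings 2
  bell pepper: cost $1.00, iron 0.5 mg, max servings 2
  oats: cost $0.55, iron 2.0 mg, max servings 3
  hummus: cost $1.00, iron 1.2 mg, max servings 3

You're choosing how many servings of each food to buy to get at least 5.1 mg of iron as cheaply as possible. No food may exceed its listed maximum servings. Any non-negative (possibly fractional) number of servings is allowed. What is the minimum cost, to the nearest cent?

Cost per mg of iron: oats $0.2750, hummus $0.8333, bell pepper $2.0000, cottage cheese $2.5000.
Take 2.55 servings of oats: +5.1 mg iron for $1.40 (total $1.40, still need 0.0 mg).
Filling from the cheapest source first is optimal under one linear minimum: $1.40.

$1.40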